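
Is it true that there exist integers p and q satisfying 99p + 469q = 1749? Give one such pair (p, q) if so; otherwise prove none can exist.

99 and 469 are coprime, so 99p + 469q ranges over all of ℤ.
Dividing repeatedly: 469 = 4·99 + 73, 99 = 1·73 + 26, 73 = 2·26 + 21, 26 = 1·21 + 5, 21 = 4·5 + 1, 5 = 5·1 + 0.
Back-substituting, 1 = 21 − 4·5 = 21 − 4·(26 − 1·21) = −4·26 + 5·21 = −4·26 + 5·(73 − 2·26) = 5·73 − 14·26 = 5·73 − 14·(99 − 1·73) = −14·99 + 19·73 = −14·99 + 19·(469 − 4·99) = 19·469 − 90·99; that is, 99·(-90) + 469·19 = 1.
Times 1749: 99·(-157410) + 469·33231 = 1749, so (-157410, 33231) solves it.
Shifting by a multiple of (469, −99) keeps it a solution: p = -157410 + 336·469 = 174, q = 33231 − 336·99 = -33.
Indeed 99·174 + 469·(-33) = 17226 − 15477 = 1749.

p = 174, q = -33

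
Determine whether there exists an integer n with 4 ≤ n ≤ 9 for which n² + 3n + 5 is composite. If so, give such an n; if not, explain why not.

n = 4

At n = 4: 4² + 3·4 + 5 = 33 = 3·11, which is composite.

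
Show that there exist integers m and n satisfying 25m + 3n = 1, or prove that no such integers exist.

25 and 3 are coprime, so 25m + 3n ranges over all of ℤ.
Run the Euclidean algorithm on 25 and 3: 25 = 8·3 + 1, 3 = 3·1 + 0.
Working back up the chain: 1 = 25 − 8·3. So 25·1 + 3·(-8) = 1.
This gives the solution m = 1, n = -8 directly.
Indeed 25·1 + 3·(-8) = 25 − 24 = 1.

m = 1, n = -8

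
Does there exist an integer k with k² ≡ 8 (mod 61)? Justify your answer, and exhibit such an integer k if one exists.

Apply Euler's criterion with the prime 61: 8 is a quadratic residue iff 8^30 ≡ 1 (mod 61), and a non-residue iff it is ≡ −1.
Squaring successively (mod 61): 8^2 = 64 ≡ 3; 8^4 ≡ 3² = 9 ≡ 9; 8^8 ≡ 9² = 81 ≡ 20; 8^16 ≡ 20² = 400 ≡ 34.
Since 30 = 16 + 8 + 4 + 2, 8^30 ≡ 34 · 20 · 9 · 3; multiplying out mod 61: 34·20 = 680 ≡ 9, then 9·9 = 81 ≡ 20, then 20·3 = 60 ≡ 60. Thus 8^30 ≡ 60 ≡ −1 (mod 61).
The value −1 means 8 is a non-residue modulo 61, so k² ≡ 8 (mod 61) is impossible.

No such integer exists.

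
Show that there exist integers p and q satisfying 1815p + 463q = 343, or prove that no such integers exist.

p = 241, q = -944

Since gcd(1815, 463) = 1, every integer is an integer combination of 1815 and 463.
Run the Euclidean algorithm on 1815 and 463: 1815 = 3·463 + 426, 463 = 1·426 + 37, 426 = 11·37 + 19, 37 = 1·19 + 18, 19 = 1·18 + 1, 18 = 18·1 + 0.
Unwinding: 1 = 19 − 1·18 = 19 − (37 − 1·19) = −37 + 2·19 = −37 + 2·(426 − 11·37) = 2·426 − 23·37 = 2·426 − 23·(463 − 1·426) = −23·463 + 25·426 = −23·463 + 25·(1815 − 3·463) = 25·1815 − 98·463, i.e. 1815·25 + 463·(-98) = 1.
Times 343: 1815·8575 + 463·(-33614) = 343, so (8575, -33614) solves it.
The general solution is p = 8575 + 463k, q = -33614 − 1815k; taking k = -18 gives the smaller pair p = 241, q = -944.
Check: 1815·241 + 463·(-944) = 437415 − 437072 = 343. ✓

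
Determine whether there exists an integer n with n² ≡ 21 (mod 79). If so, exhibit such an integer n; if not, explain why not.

n = 69

Take n = 69. Then 69² = 4761 = 60·79 + 21, so 69² ≡ 21 (mod 79).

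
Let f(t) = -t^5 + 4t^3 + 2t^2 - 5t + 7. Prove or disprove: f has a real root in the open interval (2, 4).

Yes, f has a root in the interval.

f(2) = 5 and f(4) = -749, which have opposite signs.
As a polynomial, f is continuous on every closed interval.
By the Intermediate Value Theorem f must vanish at some point of (2, 4).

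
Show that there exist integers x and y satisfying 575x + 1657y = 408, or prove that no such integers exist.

x = 18, y = -6

575 and 1657 are coprime, so 575x + 1657y ranges over all of ℤ.
Dividing repeatedly: 1657 = 2·575 + 507, 575 = 1·507 + 68, 507 = 7·68 + 31, 68 = 2·31 + 6, 31 = 5·6 + 1, 6 = 6·1 + 0.
Unwinding: 1 = 31 − 5·6 = 31 − 5·(68 − 2·31) = −5·68 + 11·31 = −5·68 + 11·(507 − 7·68) = 11·507 − 82·68 = 11·507 − 82·(575 − 1·507) = −82·575 + 93·507 = −82·575 + 93·(1657 − 2·575) = 93·1657 − 268·575, i.e. 575·(-268) + 1657·93 = 1.
Scaling by 408 gives the particular solution (x, y) = (-109344, 37944).
The general solution is x = -109344 + 1657k, y = 37944 − 575k; taking k = 66 gives the smaller pair x = 18, y = -6.
Indeed 575·18 + 1657·(-6) = 10350 − 9942 = 408.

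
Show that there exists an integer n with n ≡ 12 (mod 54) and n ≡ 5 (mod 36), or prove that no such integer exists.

No, no such integer exists.

Both moduli are multiples of 18 = gcd(54, 36), so any solution would satisfy n ≡ 12 and n ≡ 5 modulo 18 simultaneously.
These are incompatible: 12 − 5 = 7 is not divisible by 18.
So no integer satisfies both congruences.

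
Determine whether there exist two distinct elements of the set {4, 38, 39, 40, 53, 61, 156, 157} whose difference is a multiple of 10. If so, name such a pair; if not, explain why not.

Reduce each element modulo 10: 4↦4, 38↦8, 39↦9, 40↦0, 53↦3, 61↦1, 156↦6, 157↦7.
No residue repeats among the 8 elements, so no pair has difference ≡ 0 (mod 10).

There is no such pair.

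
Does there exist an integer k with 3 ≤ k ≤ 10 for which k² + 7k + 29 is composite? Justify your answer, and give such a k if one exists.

No, no such integer k in that range exists.

The values for k = 3, 4, …, 10 are 59, 73, 89, 107, 127, 149, 173, 199, and each of these is prime.
So no value in the range makes the expression composite.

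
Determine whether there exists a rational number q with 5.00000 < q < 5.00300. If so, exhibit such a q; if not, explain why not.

q = 1671/334

Look for a denominator N such that an integer falls strictly between N·5.00000 and N·5.00300. N = 334 works: 334·5.00000 = 1670.00000 < 1671 < 1671.00200 = 334·5.00300.
Hence 1671/334 is a rational number with 5.00000 < 1671/334 < 5.00300.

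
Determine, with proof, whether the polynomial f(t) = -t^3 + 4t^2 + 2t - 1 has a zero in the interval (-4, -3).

No such root exists.

The endpoint values f(-4) = 119 and f(-3) = 56 are both positive. Claim: f(t) > 0 for every t in (-4, -3).
Shift to the endpoint -3: with t = -3 − u (0 < u < 1), one computes f(-3 − u) = u^3 + 13u^2 + 49u + 56.
The nonzero coefficients here are all positive, so for u > 0 every term is positive (or zero), and the constant term 56 is strictly positive.
So f is strictly positive on (-4, -3); no root exists in the interval.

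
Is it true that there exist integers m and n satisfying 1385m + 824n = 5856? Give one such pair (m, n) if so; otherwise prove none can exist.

1385 and 824 are coprime, so 1385m + 824n ranges over all of ℤ.
Run the Euclidean algorithm on 1385 and 824: 1385 = 1·824 + 561, 824 = 1·561 + 263, 561 = 2·263 + 35, 263 = 7·35 + 18, 35 = 1·18 + 17, 18 = 1·17 + 1, 17 = 17·1 + 0.
Unwinding: 1 = 18 − 1·17 = 18 − (35 − 1·18) = −35 + 2·18 = −35 + 2·(263 − 7·35) = 2·263 − 15·35 = 2·263 − 15·(561 − 2·263) = −15·561 + 32·263 = −15·561 + 32·(824 − 1·561) = 32·824 − 47·561 = 32·824 − 47·(1385 − 1·824) = −47·1385 + 79·824, i.e. 1385·(-47) + 824·79 = 1.
Scaling by 5856 gives the particular solution (m, n) = (-275232, 462624).
The general solution is m = -275232 + 824k, n = 462624 − 1385k; taking k = 335 gives the smaller pair m = 808, n = -1351.
Indeed 1385·808 + 824·(-1351) = 1119080 − 1113224 = 5856.

m = 808, n = -1351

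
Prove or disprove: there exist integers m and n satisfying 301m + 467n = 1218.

m = 319, n = -203

301 and 467 are coprime, so 301m + 467n ranges over all of ℤ.
Run the Euclidean algorithm on 467 and 301: 467 = 1·301 + 166, 301 = 1·166 + 135, 166 = 1·135 + 31, 135 = 4·31 + 11, 31 = 2·11 + 9, 11 = 1·9 + 2, 9 = 4·2 + 1, 2 = 2·1 + 0.
Back-substituting, 1 = 9 − 4·2 = 9 − 4·(11 − 1·9) = −4·11 + 5·9 = −4·11 + 5·(31 − 2·11) = 5·31 − 14·11 = 5·31 − 14·(135 − 4·31) = −14·135 + 61·31 = −14·135 + 61·(166 − 1·135) = 61·166 − 75·135 = 61·166 − 75·(301 − 1·166) = −75·301 + 136·166 = −75·301 + 136·(467 − 1·301) = 136·467 − 211·301; that is, 301·(-211) + 467·136 = 1.
Scaling by 1218 gives the particular solution (m, n) = (-256998, 165648).
Adding 551·467 to m and subtracting 551·301 from n gives the tidier solution (319, -203).
Indeed 301·319 + 467·(-203) = 96019 − 94801 = 1218.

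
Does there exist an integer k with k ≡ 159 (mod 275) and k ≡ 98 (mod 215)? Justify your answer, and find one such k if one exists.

No, no such integer exists.

Both moduli are multiples of 5 = gcd(275, 215), so any solution would satisfy k ≡ 159 and k ≡ 98 modulo 5 simultaneously.
These are incompatible: 159 − 98 = 61 is not divisible by 5.
Hence the system has no solution.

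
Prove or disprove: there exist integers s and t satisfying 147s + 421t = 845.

s = 232, t = -79

147 and 421 are coprime, so 147s + 421t ranges over all of ℤ.
Euclidean algorithm: 421 = 2·147 + 127, 147 = 1·127 + 20, 127 = 6·20 + 7, 20 = 2·7 + 6, 7 = 1·6 + 1, 6 = 6·1 + 0.
Unwinding: 1 = 7 − 1·6 = 7 − (20 − 2·7) = −20 + 3·7 = −20 + 3·(127 − 6·20) = 3·127 − 19·20 = 3·127 − 19·(147 − 1·127) = −19·147 + 22·127 = −19·147 + 22·(421 − 2·147) = 22·421 − 63·147, i.e. 147·(-63) + 421·22 = 1.
Scaling by 845 gives the particular solution (s, t) = (-53235, 18590).
Shifting by a multiple of (421, −147) keeps it a solution: s = -53235 + 127·421 = 232, t = 18590 − 127·147 = -79.
Check: 147·232 + 421·(-79) = 34104 − 33259 = 845. ✓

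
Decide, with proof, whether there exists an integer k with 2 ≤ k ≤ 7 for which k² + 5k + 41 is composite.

At k = 4: 4² + 5·4 + 41 = 77 = 7·11, which is composite.

k = 4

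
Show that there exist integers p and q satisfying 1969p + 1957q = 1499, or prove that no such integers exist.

1969 and 1957 are coprime, so 1969p + 1957q ranges over all of ℤ.
Dividing repeatedly: 1969 = 1·1957 + 12, 1957 = 163·12 + 1, 12 = 12·1 + 0.
Unwinding: 1 = 1957 − 163·12 = 1957 − 163·(1969 − 1·1957) = −163·1969 + 164·1957, i.e. 1969·(-163) + 1957·164 = 1.
Multiplying through by 1499: p = (-163)·1499 = -244337, q = 164·1499 = 245836 is a solution.
Adding 125·1957 to p and subtracting 125·1969 from q gives the tidier solution (288, -289).
Check: 1969·288 + 1957·(-289) = 567072 − 565573 = 1499. ✓

p = 288, q = -289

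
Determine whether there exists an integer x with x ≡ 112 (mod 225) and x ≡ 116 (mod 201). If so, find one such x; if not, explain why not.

Reduce both congruences modulo 3, which divides 225 and 201: they say x ≡ 112 (mod 3) and x ≡ 116 (mod 3).
However 112 ≡ 1 and 116 ≡ 2 (mod 3), and 1 ≠ 2.
Hence the system has no solution.

There is no such integer.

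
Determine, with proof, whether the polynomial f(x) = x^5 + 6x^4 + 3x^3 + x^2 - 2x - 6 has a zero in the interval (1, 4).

f(1) = 3 and f(4) = 2754, both positive, so a sign-change argument is unavailable; we show f keeps this sign on the whole interval.
Substitute x = 1 + u, where 0 < u < 3 on the interval. Expanding, f(1 + u) = u^5 + 11u^4 + 37u^3 + 56u^2 + 38u + 3.
All 6 nonzero coefficients of this polynomial in u are positive; hence for u > 0 the value is a sum of positive terms (the constant 3 among them).
So f is strictly positive on (1, 4); no root exists in the interval.

No such root exists.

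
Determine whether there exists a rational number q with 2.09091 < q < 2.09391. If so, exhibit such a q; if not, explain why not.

Multiplying by 32: 32·2.09091 = 66.90912 and 32·2.09391 = 67.00512, so the integer 67 lies strictly between them.
Dividing back, 2.09091 < 67/32 < 2.09391, and 67/32 is rational.

q = 67/32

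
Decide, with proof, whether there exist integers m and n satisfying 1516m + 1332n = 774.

gcd(1516, 1332) = 4, so every integer of the form 1516m + 1332n is a multiple of 4.
But 774 = 4·193 + 2, so 4 ∤ 774.
Hence no integers m, n satisfy the equation.

No such integers exist.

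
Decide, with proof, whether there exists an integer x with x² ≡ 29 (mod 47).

No, no such integer exists.

Apply Euler's criterion with the prime 47: 29 is a quadratic residue iff 29^23 ≡ 1 (mod 47), and a non-residue iff it is ≡ −1.
Squaring successively (mod 47): 29^2 = 841 ≡ 42; 29^4 ≡ 42² = 1764 ≡ 25; 29^8 ≡ 25² = 625 ≡ 14; 29^16 ≡ 14² = 196 ≡ 8.
Since 23 = 16 + 4 + 2 + 1, 29^23 ≡ 8 · 25 · 42 · 29; multiplying out mod 47: 8·25 = 200 ≡ 12, then 12·42 = 504 ≡ 34, then 34·29 = 986 ≡ 46. Thus 29^23 ≡ 46 ≡ −1 (mod 47).
The value −1 means 29 is a non-residue modulo 47, so x² ≡ 29 (mod 47) is impossible.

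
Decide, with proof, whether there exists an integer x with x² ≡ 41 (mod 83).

x = 37

Take x = 37. Then 37² = 1369 = 16·83 + 41, so 37² ≡ 41 (mod 83).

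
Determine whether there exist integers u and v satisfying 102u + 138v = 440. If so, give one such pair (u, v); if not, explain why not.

gcd(102, 138) = 6, so every integer of the form 102u + 138v is a multiple of 6.
But 440 is not a multiple of 6 (it leaves remainder 2).
Therefore 102u + 138v = 440 has no solution in integers.

There are no such integers.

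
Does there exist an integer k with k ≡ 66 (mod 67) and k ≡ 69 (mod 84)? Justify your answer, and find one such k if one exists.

k = 4689

Since 67 and 84 share no common factor, CRT says the pair of congruences has a solution (unique mod 5628).
Any solution of the first congruence is k = 66 + 67t; substituting into the second, 67t ≡ 69 − 66 ≡ 3 (mod 84).
Invert 67 mod 84 by the Euclidean algorithm: 84 = 1·67 + 17, 67 = 3·17 + 16, 17 = 1·16 + 1, 16 = 16·1 + 0; back-substituting, 1 = 17 − 1·16 = 17 − (67 − 3·17) = −67 + 4·17 = −67 + 4·(84 − 1·67) = 4·84 − 5·67. Hence 67·(-5) ≡ 1, so 67⁻¹ ≡ -5 ≡ 79 (mod 84).
Therefore t ≡ 79·3 = 237 ≡ 69 (mod 84).
With t = 69: k = 66 + 67·69 = 4689.
Verify: 4689 = 69·67 + 66 and 4689 = 55·84 + 69. ✓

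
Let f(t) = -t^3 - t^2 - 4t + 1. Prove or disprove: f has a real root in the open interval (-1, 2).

f(-1) = 5 and f(2) = -19, which have opposite signs.
Since f is a polynomial it is continuous on [-1, 2].
By the Intermediate Value Theorem f must vanish at some point of (-1, 2).

Yes, f has a root in the interval.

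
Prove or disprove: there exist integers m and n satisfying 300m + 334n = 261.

Any value of 300m + 334n is a multiple of gcd(300, 334) = 2.
However 261 leaves remainder 1 on division by 2.
Hence no integers m, n satisfy the equation.

There are no such integers.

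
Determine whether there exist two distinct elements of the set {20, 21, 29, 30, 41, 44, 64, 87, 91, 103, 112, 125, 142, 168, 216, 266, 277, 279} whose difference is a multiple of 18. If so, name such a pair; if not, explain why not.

No, no such pair exists.

Reduce each element modulo 18: 20↦2, 21↦3, 29↦11, 30↦12, 41↦5, 44↦8, 64↦10, 87↦15, 91↦1, 103↦13, 112↦4, 125↦17, 142↦16, 168↦6, 216↦0, 266↦14, 277↦7, 279↦9.
No residue repeats among the 18 elements, so no pair has difference ≡ 0 (mod 18).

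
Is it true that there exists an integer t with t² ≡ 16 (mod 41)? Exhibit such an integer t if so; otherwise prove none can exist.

t = 37 works: 37² = 1369, and 1369 − 16 = 1353 = 33·41.

t = 37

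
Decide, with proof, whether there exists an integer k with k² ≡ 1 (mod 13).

k = 1

Take k = 1. Then 1² = 1, and since 0 ≤ 1 < 13 this is already reduced: 1² ≡ 1 (mod 13).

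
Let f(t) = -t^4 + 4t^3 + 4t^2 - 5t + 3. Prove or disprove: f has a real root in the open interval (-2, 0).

Yes, f has a root in the interval.

f(-2) = -19 and f(0) = 3, which have opposite signs.
Since f is a polynomial it is continuous on [-2, 0].
By the Intermediate Value Theorem, f takes the value 0 somewhere in the open interval.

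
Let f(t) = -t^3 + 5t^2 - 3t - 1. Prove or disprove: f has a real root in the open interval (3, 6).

f(3) = 8 and f(6) = -55, which have opposite signs.
Since f is a polynomial it is continuous on [3, 6].
By the Intermediate Value Theorem, f takes the value 0 somewhere in the open interval.

Yes, f has a root in the interval.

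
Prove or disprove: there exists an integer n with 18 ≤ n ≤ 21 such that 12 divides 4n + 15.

At n = 18, 4·18 + 15 = 87 ≡ 3 (mod 12), and each step in n adds 4, giving residues 3, 7, 11, 3 for n = 18, 19, 20, 21.
Since 0 is absent from this list, 12 ∤ 4n + 15 for every n with 18 ≤ n ≤ 21.

No such integer n in that range exists.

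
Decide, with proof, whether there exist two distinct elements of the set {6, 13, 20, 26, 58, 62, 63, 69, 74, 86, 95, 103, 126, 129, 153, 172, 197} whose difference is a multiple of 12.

The pair (6, 126) works.

Reduce each element mod 12: 6↦6, 13↦1, 20↦8, 26↦2, 58↦10, 62↦2, 63↦3, 69↦9, 74↦2, 86↦2, 95↦11, 103↦7, 126↦6, 129↦9, 153↦9, 172↦4, 197↦5. The residue 6 repeats (at 6 and 126), and 126 − 6 = 120 = 10·12.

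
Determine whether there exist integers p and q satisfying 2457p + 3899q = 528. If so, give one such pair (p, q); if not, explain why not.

gcd(2457, 3899) = 7, so every integer of the form 2457p + 3899q is a multiple of 7.
But 528 = 7·75 + 3, so 7 ∤ 528.
So the equation is unsolvable over ℤ.

No, no such integers exist.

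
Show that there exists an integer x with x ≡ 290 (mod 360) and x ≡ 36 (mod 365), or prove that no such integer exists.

Both moduli are multiples of 5 = gcd(360, 365), so any solution would satisfy x ≡ 290 and x ≡ 36 modulo 5 simultaneously.
These are incompatible: 290 − 36 = 254 is not divisible by 5.
Hence the system has no solution.

No such integer exists.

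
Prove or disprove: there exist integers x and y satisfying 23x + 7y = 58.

23 and 7 are coprime, so 23x + 7y ranges over all of ℤ.
Euclidean algorithm: 23 = 3·7 + 2, 7 = 3·2 + 1, 2 = 2·1 + 0.
Working back up the chain: 1 = 7 − 3·2 = 7 − 3·(23 − 3·7) = −3·23 + 10·7. So 23·(-3) + 7·10 = 1.
Multiplying through by 58: x = (-3)·58 = -174, y = 10·58 = 580 is a solution.
Shifting by a multiple of (7, −23) keeps it a solution: x = -174 + 25·7 = 1, y = 580 − 25·23 = 5.
Indeed 23·1 + 7·5 = 23 + 35 = 58.

x = 1, y = 5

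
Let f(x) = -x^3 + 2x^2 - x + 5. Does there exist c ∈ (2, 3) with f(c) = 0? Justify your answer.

f(2) = 3 and f(3) = -7, which have opposite signs.
Since f is a polynomial it is continuous on [2, 3].
The Intermediate Value Theorem then guarantees some c ∈ (2, 3) with f(c) = 0.

Such a root exists.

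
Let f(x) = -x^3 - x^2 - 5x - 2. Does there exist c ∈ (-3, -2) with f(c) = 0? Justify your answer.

No such root exists.

f(-3) = 31 and f(-2) = 12, both positive.
The derivative f'(x) = -3x^2 - 2x - 5 is a quadratic with discriminant (-2)² − 4·(-3)·(-5) = -56 < 0; it never vanishes, so it is always negative (sign of the leading coefficient).
Hence f is strictly decreasing on ℝ, and in particular on [-3, -2]. A strictly monotone function with same-sign endpoint values stays positive on the whole interval, so f has no zero in (-3, -2).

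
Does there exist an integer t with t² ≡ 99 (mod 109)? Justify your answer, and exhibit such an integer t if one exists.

No, no such integer exists.

Apply Euler's criterion with the prime 109: 99 is a quadratic residue iff 99^54 ≡ 1 (mod 109), and a non-residue iff it is ≡ −1.
Repeated squaring mod 109: 99^2 = 9801 ≡ 100; 99^4 ≡ 100² = 10000 ≡ 81; 99^8 ≡ 81² = 6561 ≡ 21; 99^16 ≡ 21² = 441 ≡ 5; 99^32 ≡ 5² = 25 ≡ 25.
Since 54 = 32 + 16 + 4 + 2, 99^54 ≡ 25 · 5 · 81 · 100; multiplying out mod 109: 25·5 = 125 ≡ 16, then 16·81 = 1296 ≡ 97, then 97·100 = 9700 ≡ 108. Thus 99^54 ≡ 108 ≡ −1 (mod 109).
By Euler's criterion 99 is a quadratic non-residue mod 109: no t satisfies t² ≡ 99 (mod 109).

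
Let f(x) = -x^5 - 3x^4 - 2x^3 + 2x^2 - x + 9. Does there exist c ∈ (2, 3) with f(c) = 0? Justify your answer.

The endpoint values f(2) = -81 and f(3) = -516 are both negative. Claim: f(x) < 0 for every x in (2, 3).
Shift to the endpoint 2: with x = 2 + u (0 < u < 1), one computes f(2 + u) = -u^5 - 13u^4 - 66u^3 - 162u^2 - 193u - 81.
The nonzero coefficients here are all negative, so for u > 0 every term is negative (or zero), and the constant term -81 is strictly negative.
Therefore f(x) < 0 throughout (2, 3), and f has no zero there.

f has no root in that interval.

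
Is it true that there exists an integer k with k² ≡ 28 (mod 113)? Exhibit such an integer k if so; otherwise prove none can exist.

k = 49

k = 49 works: 49² = 2401, and 2401 − 28 = 2373 = 21·113.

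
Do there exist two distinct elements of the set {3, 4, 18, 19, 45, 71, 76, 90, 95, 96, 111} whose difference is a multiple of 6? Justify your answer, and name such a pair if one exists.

3 and 45 are such a pair.

Both 3 and 45 leave remainder 3 on division by 6; their difference 42 = 7·6 is a multiple of 6.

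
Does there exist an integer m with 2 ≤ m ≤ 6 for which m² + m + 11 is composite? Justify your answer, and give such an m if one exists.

The values for m = 2, 3, …, 6 are 17, 23, 31, 41, 53, and each of these is prime.
So no value in the range makes the expression composite.

There is no such integer m in that range.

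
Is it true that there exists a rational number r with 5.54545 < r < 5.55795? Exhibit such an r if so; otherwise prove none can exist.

Multiplying by 9: 9·5.54545 = 49.90905 and 9·5.55795 = 50.02155, so the integer 50 lies strictly between them.
Dividing back, 5.54545 < 50/9 < 5.55795, and 50/9 is rational.

r = 50/9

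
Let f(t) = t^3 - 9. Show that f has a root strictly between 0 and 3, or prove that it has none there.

Yes, f has a root in the interval.

f(0) = -9 and f(3) = 18, which have opposite signs.
f is continuous everywhere (it is a polynomial), in particular on [0, 3].
By the Intermediate Value Theorem, f takes the value 0 somewhere in the open interval.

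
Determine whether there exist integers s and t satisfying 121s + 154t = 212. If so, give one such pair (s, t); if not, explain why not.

Both 121 and 154 are divisible by gcd(121, 154) = 11, hence so is any combination 121s + 154t.
However 212 leaves remainder 3 on division by 11.
So the equation is unsolvable over ℤ.

There are no such integers.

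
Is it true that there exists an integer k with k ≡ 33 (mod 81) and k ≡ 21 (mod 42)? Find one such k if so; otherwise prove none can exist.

k = 357

The moduli are not coprime: gcd(81, 42) = 3. Compatibility requires 3 ∣ (21 − 33) = -12, which holds, so solutions exist.
Step through k = 33, 33 + 81, 33 + 2·81, …: the values 33, 114, 195, 276, 357 reduce mod 42 to 33, 30, 27, 24, 21. The value 357 hits 21.
Verify: 357 = 4·81 + 33 and 357 = 8·42 + 21. ✓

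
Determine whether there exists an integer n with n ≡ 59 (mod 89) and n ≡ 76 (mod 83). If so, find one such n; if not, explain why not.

Since 89 and 83 share no common factor, CRT says the pair of congruences has a solution (unique mod 7387).
Any solution of the first congruence is n = 59 + 89t; substituting into the second, 89t ≡ 76 − 59 ≡ 17 (mod 83).
89 ≡ 6 (mod 83), so this reads 6t ≡ 17 (mod 83). Invert 6 mod 83 by the Euclidean algorithm: 83 = 13·6 + 5, 6 = 1·5 + 1, 5 = 5·1 + 0; back-substituting, 1 = 6 − 1·5 = 6 − (83 − 13·6) = −83 + 14·6. Hence 6·14 ≡ 1, so 6⁻¹ ≡ 14 (mod 83).
Multiplying by 14: t ≡ 14·17 = 238 ≡ 72 (mod 83).
With t = 72: n = 59 + 89·72 = 6467.
Verify: 6467 = 72·89 + 59 and 6467 = 77·83 + 76. ✓

n = 6467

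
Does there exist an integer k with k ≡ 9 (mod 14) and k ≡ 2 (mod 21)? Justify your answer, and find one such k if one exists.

Here gcd(14, 21) = 7, and both 9 and 2 leave remainder 2 mod 7, so the system is consistent.
List candidates k ≡ 9 (mod 14): 9, 23. Modulo 21 these are 9, 2; 23 gives 2 as required.
Check: 23 mod 14 = 9, 23 mod 21 = 2. ✓

k = 23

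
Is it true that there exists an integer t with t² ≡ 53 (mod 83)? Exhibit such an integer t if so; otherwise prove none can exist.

Apply Euler's criterion with the prime 83: 53 is a quadratic residue iff 53^41 ≡ 1 (mod 83), and a non-residue iff it is ≡ −1.
Repeated squaring mod 83: 53^2 = 2809 ≡ 70; 53^4 ≡ 70² = 4900 ≡ 3; 53^8 ≡ 3² = 9 ≡ 9; 53^16 ≡ 9² = 81 ≡ 81; 53^32 ≡ 81² = 6561 ≡ 4.
Since 41 = 32 + 8 + 1, 53^41 ≡ 4 · 9 · 53; multiplying out mod 83: 4·9 = 36 ≡ 36, then 36·53 = 1908 ≡ 82. Thus 53^41 ≡ 82 ≡ −1 (mod 83).
The value −1 means 53 is a non-residue modulo 83, so t² ≡ 53 (mod 83) is impossible.

No, no such integer exists.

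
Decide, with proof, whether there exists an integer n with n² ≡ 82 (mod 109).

n = 55

n = 55 works: 55² = 3025, and 3025 − 82 = 2943 = 27·109.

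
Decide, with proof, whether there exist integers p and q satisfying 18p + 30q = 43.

Both 18 and 30 are divisible by gcd(18, 30) = 6, hence so is any combination 18p + 30q.
But 43 = 6·7 + 1, so 6 ∤ 43.
So the equation is unsolvable over ℤ.

No such integers exist.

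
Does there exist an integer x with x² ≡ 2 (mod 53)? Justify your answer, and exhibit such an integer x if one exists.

No, no such integer exists.

53 is prime, so by Euler's criterion 2 is a square mod 53 iff 2^((53−1)/2) = 2^26 ≡ 1 (mod 53).
Repeated squaring mod 53: 2^2 = 4 ≡ 4; 2^4 ≡ 4² = 16 ≡ 16; 2^8 ≡ 16² = 256 ≡ 44; 2^16 ≡ 44² = 1936 ≡ 28.
Since 26 = 16 + 8 + 2, 2^26 ≡ 28 · 44 · 4; multiplying out mod 53: 28·44 = 1232 ≡ 13, then 13·4 = 52 ≡ 52. Thus 2^26 ≡ 52 ≡ −1 (mod 53).
By Euler's criterion 2 is a quadratic non-residue mod 53: no x satisfies x² ≡ 2 (mod 53).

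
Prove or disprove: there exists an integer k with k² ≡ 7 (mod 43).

There is no such integer.

43 is prime, so by Euler's criterion 7 is a square mod 43 iff 7^((43−1)/2) = 7^21 ≡ 1 (mod 43).
Squaring successively (mod 43): 7^2 = 49 ≡ 6; 7^4 ≡ 6² = 36 ≡ 36; 7^8 ≡ 36² = 1296 ≡ 6; 7^16 ≡ 6² = 36 ≡ 36.
Since 21 = 16 + 4 + 1, 7^21 ≡ 36 · 36 · 7; multiplying out mod 43: 36·36 = 1296 ≡ 6, then 6·7 = 42 ≡ 42. Thus 7^21 ≡ 42 ≡ −1 (mod 43).
By Euler's criterion 7 is a quadratic non-residue mod 43: no k satisfies k² ≡ 7 (mod 43).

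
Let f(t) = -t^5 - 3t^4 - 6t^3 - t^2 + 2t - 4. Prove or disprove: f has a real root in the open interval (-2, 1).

Such a root exists.

f(-2) = 20 and f(1) = -13, which have opposite signs.
Since f is a polynomial it is continuous on [-2, 1].
By the Intermediate Value Theorem f must vanish at some point of (-2, 1).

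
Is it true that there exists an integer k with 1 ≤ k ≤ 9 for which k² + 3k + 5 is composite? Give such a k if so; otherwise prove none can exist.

At k = 1: 1² + 3·1 + 5 = 9 = 3·3, which is composite.

k = 1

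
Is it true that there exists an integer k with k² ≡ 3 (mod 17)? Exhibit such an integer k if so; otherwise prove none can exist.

Squares mod 17 repeat after k = 8 (as (−k)² = k²); for k = 0..8 they are 0, 1, 4, 9, 16, 8, 2, 15, 13.
So the quadratic residues mod 17 are {0, 1, 2, 4, 8, 9, 13, 15, 16}, and 3 is not among them.
Therefore k² ≡ 3 (mod 17) has no solution.

No such integer exists.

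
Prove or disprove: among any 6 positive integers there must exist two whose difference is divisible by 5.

Partition the integers by their residue mod 5; there are 5 classes.
Placing 6 integers into 5 classes, some class receives at least two — say a and b.
Then a ≡ b (mod 5), i.e. 5 ∣ (a − b).

Yes, this is always true.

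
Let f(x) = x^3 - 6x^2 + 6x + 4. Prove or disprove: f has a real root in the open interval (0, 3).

Yes, f has a root in the interval.

f(0) = 4 and f(3) = -5, which have opposite signs.
f is continuous everywhere (it is a polynomial), in particular on [0, 3].
By the Intermediate Value Theorem f must vanish at some point of (0, 3).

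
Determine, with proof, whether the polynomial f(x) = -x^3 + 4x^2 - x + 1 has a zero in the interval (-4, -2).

The endpoint values f(-4) = 133 and f(-2) = 27 are both positive. Claim: f(x) > 0 for every x in (-4, -2).
Shift to the endpoint -2: with x = -2 − u (0 < u < 2), one computes f(-2 − u) = u^3 + 10u^2 + 29u + 27.
All 4 nonzero coefficients of this polynomial in u are positive; hence for u > 0 the value is a sum of positive terms (the constant 27 among them).
Therefore f(x) > 0 throughout (-4, -2), and f has no zero there.

f has no root in that interval.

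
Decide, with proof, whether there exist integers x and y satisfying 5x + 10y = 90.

Since gcd(5, 10) = 5 and 90 = 5·18, Bézout's identity guarantees a solution.
Dividing through by 5 reduces the equation to 1x + 2y = 18.
With a unit coefficient on x, (x, y) = (18, 0) is an immediate solution.
Shifting by a multiple of (2, −1) keeps it a solution: x = 18 − 9·2 = 0, y = 0 + 9·1 = 9.
Check: 5·0 + 10·9 = 0 + 90 = 90. ✓

x = 0, y = 9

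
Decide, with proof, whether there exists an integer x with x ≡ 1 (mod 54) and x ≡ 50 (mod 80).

No such integer exists.

Both moduli are multiples of 2 = gcd(54, 80), so any solution would satisfy x ≡ 1 and x ≡ 50 modulo 2 simultaneously.
These are incompatible: 1 − 50 = -49 is not divisible by 2.
Therefore no such x exists.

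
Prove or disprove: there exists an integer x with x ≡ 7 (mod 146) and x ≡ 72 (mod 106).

No, no such integer exists.

Reduce both congruences modulo 2, which divides 146 and 106: they say x ≡ 7 (mod 2) and x ≡ 72 (mod 2).
But 7 mod 2 = 1 while 72 mod 2 = 0, a contradiction.
Hence the system has no solution.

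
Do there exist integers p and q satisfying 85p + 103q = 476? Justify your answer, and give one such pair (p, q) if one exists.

Since gcd(85, 103) = 1, every integer is an integer combination of 85 and 103.
Euclidean algorithm: 103 = 1·85 + 18, 85 = 4·18 + 13, 18 = 1·13 + 5, 13 = 2·5 + 3, 5 = 1·3 + 2, 3 = 1·2 + 1, 2 = 2·1 + 0.
Unwinding: 1 = 3 − 1·2 = 3 − (5 − 1·3) = −5 + 2·3 = −5 + 2·(13 − 2·5) = 2·13 − 5·5 = 2·13 − 5·(18 − 1·13) = −5·18 + 7·13 = −5·18 + 7·(85 − 4·18) = 7·85 − 33·18 = 7·85 − 33·(103 − 1·85) = −33·103 + 40·85, i.e. 85·40 + 103·(-33) = 1.
Multiplying through by 476: p = 40·476 = 19040, q = (-33)·476 = -15708 is a solution.
Shifting by a multiple of (103, −85) keeps it a solution: p = 19040 − 184·103 = 88, q = -15708 + 184·85 = -68.
Check: 85·88 + 103·(-68) = 7480 − 7004 = 476. ✓

p = 88, q = -68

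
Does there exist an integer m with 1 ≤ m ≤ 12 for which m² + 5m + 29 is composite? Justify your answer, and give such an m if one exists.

At m = 6: 6² + 5·6 + 29 = 95 = 5·19, which is composite.

m = 6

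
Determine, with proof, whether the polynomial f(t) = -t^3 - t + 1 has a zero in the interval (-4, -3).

Evaluate at the endpoints: f(-4) = 69, f(-3) = 31 — same sign (positive).
f'(t) = -3t^2 - 1 has discriminant 0² − 4·(-3)·(-1) = -12 < 0, so f' has no real roots and is negative for every real t.
So f is strictly decreasing; between -4 and -3 its values lie between f(-4) = 69 and f(-3) = 31, all positive. Therefore f has no root in (-4, -3).

No such root exists.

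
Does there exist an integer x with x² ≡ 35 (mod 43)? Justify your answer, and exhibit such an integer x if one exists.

x = 32

Take x = 32. Then 32² = 1024 = 23·43 + 35, so 32² ≡ 35 (mod 43).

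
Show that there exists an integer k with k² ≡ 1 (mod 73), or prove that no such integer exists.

k = 1

Take k = 1. Then 1² = 1, and since 0 ≤ 1 < 73 this is already reduced: 1² ≡ 1 (mod 73).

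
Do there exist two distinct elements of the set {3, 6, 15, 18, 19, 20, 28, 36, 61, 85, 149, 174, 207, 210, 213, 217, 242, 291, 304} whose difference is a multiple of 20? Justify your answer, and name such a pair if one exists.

Residues mod 20: 3↦3, 6↦6, 15↦15, 18↦18, 19↦19, 20↦0, 28↦8, 36↦16, 61↦1, 85↦5, 149↦9, 174↦14, 207↦7, 210↦10, 213↦13, 217↦17, 242↦2, 291↦11, 304↦4.
All 19 residues are distinct, so no two elements differ by a multiple of 20.

No such pair exists.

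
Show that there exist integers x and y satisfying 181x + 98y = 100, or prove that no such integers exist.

x = 26, y = -47

Since gcd(181, 98) = 1, every integer is an integer combination of 181 and 98.
Euclidean algorithm: 181 = 1·98 + 83, 98 = 1·83 + 15, 83 = 5·15 + 8, 15 = 1·8 + 7, 8 = 1·7 + 1, 7 = 7·1 + 0.
Unwinding: 1 = 8 − 1·7 = 8 − (15 − 1·8) = −15 + 2·8 = −15 + 2·(83 − 5·15) = 2·83 − 11·15 = 2·83 − 11·(98 − 1·83) = −11·98 + 13·83 = −11·98 + 13·(181 − 1·98) = 13·181 − 24·98, i.e. 181·13 + 98·(-24) = 1.
Times 100: 181·1300 + 98·(-2400) = 100, so (1300, -2400) solves it.
Shifting by a multiple of (98, −181) keeps it a solution: x = 1300 − 13·98 = 26, y = -2400 + 13·181 = -47.
Check: 181·26 + 98·(-47) = 4706 − 4606 = 100. ✓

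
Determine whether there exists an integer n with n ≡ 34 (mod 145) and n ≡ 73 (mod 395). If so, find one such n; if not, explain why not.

There is no such integer.

Both moduli are multiples of 5 = gcd(145, 395), so any solution would satisfy n ≡ 34 and n ≡ 73 modulo 5 simultaneously.
However 34 ≡ 4 and 73 ≡ 3 (mod 5), and 4 ≠ 3.
Therefore no such n exists.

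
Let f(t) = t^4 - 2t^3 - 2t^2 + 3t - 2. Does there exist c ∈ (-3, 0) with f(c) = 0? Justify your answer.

Such a root exists.

f(-3) = 106 and f(0) = -2, which have opposite signs.
f is continuous everywhere (it is a polynomial), in particular on [-3, 0].
By the Intermediate Value Theorem, f takes the value 0 somewhere in the open interval.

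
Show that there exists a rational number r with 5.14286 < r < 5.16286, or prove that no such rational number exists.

Look for a denominator N such that an integer falls strictly between N·5.14286 and N·5.16286. N = 13 works: 13·5.14286 = 66.85718 < 67 < 67.11718 = 13·5.16286.
So r = 67/13 works: it is a ratio of integers, and dividing 13·5.14286 < 67 < 13·5.16286 through by 13 gives 5.14286 < 67/13 < 5.16286.

r = 67/13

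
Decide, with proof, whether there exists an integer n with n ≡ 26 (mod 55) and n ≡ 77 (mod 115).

There is no such integer.

Both moduli are multiples of 5 = gcd(55, 115), so any solution would satisfy n ≡ 26 and n ≡ 77 modulo 5 simultaneously.
But 26 mod 5 = 1 while 77 mod 5 = 2, a contradiction.
So no integer satisfies both congruences.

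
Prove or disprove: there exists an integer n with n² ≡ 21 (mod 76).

No such integer exists.

Work modulo the divisor 19 of 76. If n² ≡ 21 (mod 76) then n² ≡ 2 (mod 19).
Squares mod 19 repeat after n = 9 (as (−n)² = n²); for n = 0..9 they are 0, 1, 4, 9, 16, 6, 17, 11, 7, 5.
The set of squares mod 19 is therefore {0, 1, 4, 5, 6, 7, 9, 11, 16, 17}, which does not contain 2.
Hence no integer n has n² ≡ 21 (mod 76).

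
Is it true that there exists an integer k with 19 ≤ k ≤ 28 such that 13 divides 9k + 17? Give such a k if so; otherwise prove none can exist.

For k = 19, 20, …, 26 the values 188, 197, 206, 215, 224, 233, 242, 251 are not multiples of 13. k = 27 works, since 9·27 + 17 = 260 = 20·13.

k = 27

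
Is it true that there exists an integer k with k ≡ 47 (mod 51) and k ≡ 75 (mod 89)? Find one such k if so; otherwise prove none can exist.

k = 965

gcd(51, 89) = 1, so the Chinese Remainder Theorem guarantees exactly one residue class mod 4539 satisfying both.
Write k = 47 + 51t and require 47 + 51t ≡ 75 (mod 89), i.e. 51t ≡ 28 (mod 89).
To invert 51 modulo 89: 89 = 1·51 + 38, 51 = 1·38 + 13, 38 = 2·13 + 12, 13 = 1·12 + 1, 12 = 12·1 + 0, and unwinding, 1 = 13 − 1·12 = 13 − (38 − 2·13) = −38 + 3·13 = −38 + 3·(51 − 1·38) = 3·51 − 4·38 = 3·51 − 4·(89 − 1·51) = −4·89 + 7·51. Thus 51⁻¹ ≡ 7 (mod 89).
Therefore t ≡ 7·28 = 196 ≡ 18 (mod 89).
Taking t = 18 gives k = 47 + 51·18 = 965.
Indeed 965 ≡ 47 (mod 51) and 965 ≡ 75 (mod 89).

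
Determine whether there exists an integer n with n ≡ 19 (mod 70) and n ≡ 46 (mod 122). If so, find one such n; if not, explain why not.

Reduce both congruences modulo 2, which divides 70 and 122: they say n ≡ 19 (mod 2) and n ≡ 46 (mod 2).
However 19 ≡ 1 and 46 ≡ 0 (mod 2), and 1 ≠ 0.
Therefore no such n exists.

No, no such integer exists.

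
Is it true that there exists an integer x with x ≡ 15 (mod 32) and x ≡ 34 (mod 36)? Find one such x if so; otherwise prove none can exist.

No such integer exists.

gcd(32, 36) = 4. If x ≡ 15 (mod 32) and x ≡ 34 (mod 36), then x ≡ 15 (mod 4) and x ≡ 34 (mod 4).
But 15 mod 4 = 3 while 34 mod 4 = 2, a contradiction.
Hence the system has no solution.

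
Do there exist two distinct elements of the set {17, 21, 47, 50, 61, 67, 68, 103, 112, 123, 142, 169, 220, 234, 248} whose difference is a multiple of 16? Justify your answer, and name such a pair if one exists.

Residues mod 16: 17↦1, 21↦5, 47↦15, 50↦2, 61↦13, 67↦3, 68↦4, 103↦7, 112↦0, 123↦11, 142↦14, 169↦9, 220↦12, 234↦10, 248↦8.
All 15 residues are distinct, so no two elements differ by a multiple of 16.

No, no such pair exists.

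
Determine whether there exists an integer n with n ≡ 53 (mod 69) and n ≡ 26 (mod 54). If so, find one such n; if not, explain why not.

gcd(69, 54) = 3. A simultaneous solution exists iff 53 ≡ 26 (mod 3); here 53 mod 3 = 2 = 26 mod 3, so it does.
Write n = 53 + 69t. Then 69t ≡ 26 − 53 ≡ 27 (mod 54); dividing through by 3 gives 23t ≡ 9 (mod 18).
23 ≡ 5 (mod 18), so this reads 5t ≡ 9 (mod 18). To invert 5 modulo 18: 18 = 3·5 + 3, 5 = 1·3 + 2, 3 = 1·2 + 1, 2 = 2·1 + 0, and unwinding, 1 = 3 − 1·2 = 3 − (5 − 1·3) = −5 + 2·3 = −5 + 2·(18 − 3·5) = 2·18 − 7·5. Thus 5⁻¹ ≡ -7 ≡ 11 (mod 18).
Therefore t ≡ 11·9 = 99 ≡ 9 (mod 18).
Then n = 53 + 69·9 = 674.
Verify: 674 = 9·69 + 53 and 674 = 12·54 + 26. ✓

n = 674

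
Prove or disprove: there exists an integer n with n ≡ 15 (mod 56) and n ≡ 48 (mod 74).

No such integer exists.

gcd(56, 74) = 2. If n ≡ 15 (mod 56) and n ≡ 48 (mod 74), then n ≡ 15 (mod 2) and n ≡ 48 (mod 2).
But 15 mod 2 = 1 while 48 mod 2 = 0, a contradiction.
So no integer satisfies both congruences.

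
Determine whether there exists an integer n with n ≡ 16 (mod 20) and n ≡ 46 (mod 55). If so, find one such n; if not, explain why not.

n = 156

gcd(20, 55) = 5. A simultaneous solution exists iff 16 ≡ 46 (mod 5); here 16 mod 5 = 1 = 46 mod 5, so it does.
Step through n = 16, 16 + 20, 16 + 2·20, …: the values 16, 36, 56, 76, 96, 116, 136, 156 reduce mod 55 to 16, 36, 1, 21, 41, 6, 26, 46. The value 156 hits 46.
Check: 156 mod 20 = 16, 156 mod 55 = 46. ✓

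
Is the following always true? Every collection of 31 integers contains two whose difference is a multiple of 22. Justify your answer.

Each integer lies in one of the 22 residue classes modulo 22.
With 31 integers and only 22 classes, the pigeonhole principle forces two of them, say a and b, into the same class.
Equal remainders mean a − b ≡ 0 (mod 22), so 22 divides their difference.

Yes.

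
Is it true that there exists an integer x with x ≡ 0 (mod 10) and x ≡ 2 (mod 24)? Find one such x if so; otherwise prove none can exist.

x = 50

Here gcd(10, 24) = 2, and both 0 and 2 leave remainder 0 mod 2, so the system is consistent.
The integers ≡ 0 (mod 10) are 0, 10, 20, 30, 40, 50, …; their remainders mod 24 are 0, 10, 20, 6, 16, 2, so x = 50 is the first that is ≡ 2 (mod 24).
Verify: 50 = 5·10 + 0 and 50 = 2·24 + 2. ✓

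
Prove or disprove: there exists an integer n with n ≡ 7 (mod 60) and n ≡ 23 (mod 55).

Both moduli are multiples of 5 = gcd(60, 55), so any solution would satisfy n ≡ 7 and n ≡ 23 modulo 5 simultaneously.
These are incompatible: 7 − 23 = -16 is not divisible by 5.
Hence the system has no solution.

No, no such integer exists.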